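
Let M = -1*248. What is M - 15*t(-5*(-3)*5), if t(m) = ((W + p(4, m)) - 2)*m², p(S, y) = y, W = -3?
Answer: -5906498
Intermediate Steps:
t(m) = m²*(-5 + m) (t(m) = ((-3 + m) - 2)*m² = (-5 + m)*m² = m²*(-5 + m))
M = -248
M - 15*t(-5*(-3)*5) = -248 - 15*(-5*(-3)*5)²*(-5 - 5*(-3)*5) = -248 - 15*(15*5)²*(-5 + 15*5) = -248 - 15*75²*(-5 + 75) = -248 - 84375*70 = -248 - 15*393750 = -248 - 5906250 = -5906498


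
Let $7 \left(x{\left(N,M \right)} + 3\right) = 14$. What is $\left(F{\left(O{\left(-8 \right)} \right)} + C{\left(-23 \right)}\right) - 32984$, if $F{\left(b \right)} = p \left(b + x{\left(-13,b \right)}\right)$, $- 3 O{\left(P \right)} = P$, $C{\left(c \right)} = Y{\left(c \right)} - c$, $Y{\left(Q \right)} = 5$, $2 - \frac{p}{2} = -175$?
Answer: $-32366$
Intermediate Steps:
$p = 354$ ($p = 4 - -350 = 4 + 350 = 354$)
$x{\left(N,M \right)} = -1$ ($x{\left(N,M \right)} = -3 + \frac{1}{7} \cdot 14 = -3 + 2 = -1$)
$C{\left(c \right)} = 5 - c$
$O{\left(P \right)} = - \frac{P}{3}$
$F{\left(b \right)} = -354 + 354 b$ ($F{\left(b \right)} = 354 \left(b - 1\right) = 354 \left(-1 + b\right) = -354 + 354 b$)
$\left(F{\left(O{\left(-8 \right)} \right)} + C{\left(-23 \right)}\right) - 32984 = \left(\left(-354 + 354 \left(\left(- \frac{1}{3}\right) \left(-8\right)\right)\right) + \left(5 - -23\right)\right) - 32984 = \left(\left(-354 + 354 \cdot \frac{8}{3}\right) + \left(5 + 23\right)\right) - 32984 = \left(\left(-354 + 944\right) + 28\right) - 32984 = \left(590 + 28\right) - 32984 = 618 - 32984 = -32366$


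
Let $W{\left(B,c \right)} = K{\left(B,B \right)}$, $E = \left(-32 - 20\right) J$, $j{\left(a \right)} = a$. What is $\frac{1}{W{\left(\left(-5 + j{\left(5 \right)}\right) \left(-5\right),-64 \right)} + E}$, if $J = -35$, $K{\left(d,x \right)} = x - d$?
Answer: $\frac{1}{1820} \approx 0.00054945$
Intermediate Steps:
$E = 1820$ ($E = \left(-32 - 20\right) \left(-35\right) = \left(-52\right) \left(-35\right) = 1820$)
$W{\left(B,c \right)} = 0$ ($W{\left(B,c \right)} = B - B = 0$)
$\frac{1}{W{\left(\left(-5 + j{\left(5 \right)}\right) \left(-5\right),-64 \right)} + E} = \frac{1}{0 + 1820} = \frac{1}{1820}$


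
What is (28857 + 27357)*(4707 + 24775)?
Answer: 1657301148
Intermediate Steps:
(28857 + 27357)*(4707 + 24775) = 56214*29482 = 1657301148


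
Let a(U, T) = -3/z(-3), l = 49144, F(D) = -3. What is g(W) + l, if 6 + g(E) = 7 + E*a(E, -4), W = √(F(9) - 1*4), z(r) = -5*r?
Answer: 49145 - I*√7/5 ≈ 49145.0 - 0.52915*I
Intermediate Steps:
W = I*√7 (W = √(-3 - 1*4) = √(-3 - 4) = √(-7) = I*√7 ≈ 2.6458*I)
a(U, T) = -⅕ (a(U, T) = -3/((-5*(-3))) = -3/15 = -3*1/15 = -⅕)
g(E) = 1 - E/5 (g(E) = -6 + (7 + E*(-⅕)) = -6 + (7 - E/5) = 1 - E/5)
g(W) + l = (1 - I*√7/5) + 49144 = 49145 - I*√7/5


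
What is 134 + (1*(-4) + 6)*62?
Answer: 258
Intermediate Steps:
134 + (1*(-4) + 6)*62 = 134 + (-4 + 6)*62 = 134 + 2*62 = 134 + 124 = 258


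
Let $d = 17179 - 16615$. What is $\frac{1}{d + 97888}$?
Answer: $\frac{1}{98452} \approx 1.0157 \cdot 10^{-5}$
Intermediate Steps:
$d = 564$ ($d = 17179 - 16615 = 564$)
$\frac{1}{d + 97888} = \frac{1}{564 + 97888} = \frac{1}{98452}$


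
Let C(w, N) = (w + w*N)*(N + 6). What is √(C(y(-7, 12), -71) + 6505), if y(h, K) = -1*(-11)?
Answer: √56555 ≈ 237.81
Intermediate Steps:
y(h, K) = 11
C(w, N) = (6 + N)*(w + N*w) (C(w, N) = (w + N*w)*(6 + N) = (6 + N)*(w + N*w))
√(C(y(-7, 12), -71) + 6505) = √(11*(6 + (-71)² + 7*(-71)) + 6505) = √(11*(6 + 5041 - 497) + 6505) = √(11*4550 + 6505) = √(50050 + 6505) = √56555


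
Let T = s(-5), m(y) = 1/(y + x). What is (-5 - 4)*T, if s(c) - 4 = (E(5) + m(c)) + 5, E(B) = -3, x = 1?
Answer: -207/4 ≈ -51.750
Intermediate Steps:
m(y) = 1/(1 + y) (m(y) = 1/(y + 1) = 1/(1 + y))
s(c) = 6 + 1/(1 + c) (s(c) = 4 + ((-3 + 1/(1 + c)) + 5) = 4 + (2 + 1/(1 + c)) = 6 + 1/(1 + c))
T = 23/4 (T = (7 + 6*(-5))/(1 - 5) = (7 - 30)/(-4) = -1/4*(-23) = 23/4 ≈ 5.7500)
(-5 - 4)*T = (-5 - 4)*(23/4) = -9*23/4 = -207/4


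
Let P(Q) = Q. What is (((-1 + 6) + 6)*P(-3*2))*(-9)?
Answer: 594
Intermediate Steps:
(((-1 + 6) + 6)*P(-3*2))*(-9) = (((-1 + 6) + 6)*(-3*2))*(-9) = ((5 + 6)*(-6))*(-9) = (11*(-6))*(-9) = -66*(-9) = 594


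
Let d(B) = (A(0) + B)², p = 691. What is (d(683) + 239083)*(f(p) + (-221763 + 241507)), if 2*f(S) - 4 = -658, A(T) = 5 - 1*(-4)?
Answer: 13940376899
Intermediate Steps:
A(T) = 9 (A(T) = 5 + 4 = 9)
d(B) = (9 + B)²
f(S) = -327 (f(S) = 2 + (½)*(-658) = 2 - 329 = -327)
(d(683) + 239083)*(f(p) + (-221763 + 241507)) = ((9 + 683)² + 239083)*(-327 + (-221763 + 241507)) = (692² + 239083)*(-327 + 19744) = (478864 + 239083)*19417 = 717947*19417 = 13940376899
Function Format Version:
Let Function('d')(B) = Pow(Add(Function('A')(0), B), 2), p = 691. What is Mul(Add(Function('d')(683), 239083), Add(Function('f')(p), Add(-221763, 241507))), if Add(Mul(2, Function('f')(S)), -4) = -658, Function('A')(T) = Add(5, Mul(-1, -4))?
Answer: 13940376899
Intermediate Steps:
Function('A')(T) = 9 (Function('A')(T) = Add(5, 4) = 9)
Function('d')(B) = Pow(Add(9, B), 2)
Function('f')(S) = -327 (Function('f')(S) = Add(2, Mul(Rational(1, 2), -658)) = Add(2, -329) = -327)
Mul(Add(Function('d')(683), 239083), Add(Function('f')(p), Add(-221763, 241507))) = Mul(Add(Pow(Add(9, 683), 2), 239083), Add(-327, Add(-221763, 241507))) = Mul(Add(Pow(692, 2), 239083), Add(-327, 19744)) = Mul(Add(478864, 239083), 19417) = Mul(717947, 19417) = 13940376899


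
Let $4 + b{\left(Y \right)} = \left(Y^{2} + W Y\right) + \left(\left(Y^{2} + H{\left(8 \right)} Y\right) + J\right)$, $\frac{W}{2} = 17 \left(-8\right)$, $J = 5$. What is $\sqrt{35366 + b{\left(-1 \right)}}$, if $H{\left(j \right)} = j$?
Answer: $\sqrt{35633} \approx 188.77$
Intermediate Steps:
$W = -272$ ($W = 2 \cdot 17 \left(-8\right) = 2 \left(-136\right) = -272$)
$b{\left(Y \right)} = 1 - 264 Y + 2 Y^{2}$ ($b{\left(Y \right)} = -4 + \left(\left(Y^{2} - 272 Y\right) + \left(\left(Y^{2} + 8 Y\right) + 5\right)\right) = -4 + \left(\left(Y^{2} - 272 Y\right) + \left(5 + Y^{2} + 8 Y\right)\right) = -4 + \left(5 - 264 Y + 2 Y^{2}\right) = 1 - 264 Y + 2 Y^{2}$)
$\sqrt{35366 + b{\left(-1 \right)}} = \sqrt{35366 + \left(1 - -264 + 2 \left(-1\right)^{2}\right)} = \sqrt{35366 + \left(1 + 264 + 2 \cdot 1\right)} = \sqrt{35366 + \left(1 + 264 + 2\right)} = \sqrt{35366 + 267} = \sqrt{35633}$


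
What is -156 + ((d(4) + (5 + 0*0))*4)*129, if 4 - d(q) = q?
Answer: 2424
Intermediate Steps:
d(q) = 4 - q
-156 + ((d(4) + (5 + 0*0))*4)*129 = -156 + (((4 - 1*4) + (5 + 0*0))*4)*129 = -156 + (((4 - 4) + (5 + 0))*4)*129 = -156 + ((0 + 5)*4)*129 = -156 + (5*4)*129 = -156 + 20*129 = -156 + 2580 = 2424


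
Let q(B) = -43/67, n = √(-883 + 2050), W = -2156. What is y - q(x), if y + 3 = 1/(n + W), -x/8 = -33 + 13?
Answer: -734397154/311360323 - √1167/4647169 ≈ -2.3587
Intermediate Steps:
n = √1167 ≈ 34.161
x = 160 (x = -8*(-33 + 13) = -8*(-20) = 160)
q(B) = -43/67 (q(B) = -43*1/67 = -43/67)
y = -3 + 1/(-2156 + √1167) (y = -3 + 1/(√1167 - 2156) = -3 + 1/(-2156 + √1167) ≈ -3.0005)
y - q(x) = (-13943663/4647169 - √1167/4647169) - 1*(-43/67) = (-13943663/4647169 - √1167/4647169) + 43/67 = -734397154/311360323 - √1167/4647169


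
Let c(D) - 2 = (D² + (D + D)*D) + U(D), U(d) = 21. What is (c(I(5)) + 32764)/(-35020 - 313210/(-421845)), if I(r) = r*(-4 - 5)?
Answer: -1639374039/1477269869 ≈ -1.1097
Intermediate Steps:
I(r) = -9*r (I(r) = r*(-9) = -9*r)
c(D) = 23 + 3*D² (c(D) = 2 + ((D² + (D + D)*D) + 21) = 2 + ((D² + (2*D)*D) + 21) = 2 + ((D² + 2*D²) + 21) = 2 + (3*D² + 21) = 2 + (21 + 3*D²) = 23 + 3*D²)
(c(I(5)) + 32764)/(-35020 - 313210/(-421845)) = ((23 + 3*(-9*5)²) + 32764)/(-35020 - 313210/(-421845)) = ((23 + 3*(-45)²) + 32764)/(-35020 - 313210*(-1/421845)) = ((23 + 3*2025) + 32764)/(-35020 + 62642/84369) = ((23 + 6075) + 32764)/(-2954539738/84369) = (6098 + 32764)*(-84369/2954539738) = 38862*(-84369/2954539738) = -1639374039/1477269869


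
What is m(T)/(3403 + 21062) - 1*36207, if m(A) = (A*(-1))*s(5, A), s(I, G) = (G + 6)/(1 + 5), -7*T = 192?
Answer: -2893627553/79919 ≈ -36207.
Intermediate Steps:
T = -192/7 (T = -⅐*192 = -192/7 ≈ -27.429)
s(I, G) = 1 + G/6 (s(I, G) = (6 + G)/6 = (6 + G)*(⅙) = 1 + G/6)
m(A) = -A*(1 + A/6) (m(A) = (A*(-1))*(1 + A/6) = (-A)*(1 + A/6) = -A*(1 + A/6))
m(T)/(3403 + 21062) - 1*36207 = (-⅙*(-192/7)*(6 - 192/7))/(3403 + 21062) - 1*36207 = -⅙*(-192/7)*(-150/7)/24465 - 36207 = -4800/49*1/24465 - 36207 = -320/79919 - 36207 = -2893627553/79919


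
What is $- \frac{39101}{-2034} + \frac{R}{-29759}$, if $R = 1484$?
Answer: $\frac{1160588203}{60529806} \approx 19.174$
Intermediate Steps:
$- \frac{39101}{-2034} + \frac{R}{-29759} = - \frac{39101}{-2034} + \frac{1484}{-29759} = \left(-39101\right) \left(- \frac{1}{2034}\right) + 1484 \left(- \frac{1}{29759}\right) = \frac{39101}{2034} - \frac{1484}{29759} = \frac{1160588203}{60529806}$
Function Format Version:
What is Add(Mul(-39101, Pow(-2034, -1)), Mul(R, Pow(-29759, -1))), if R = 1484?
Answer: Rational(1160588203, 60529806) ≈ 19.174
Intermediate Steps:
Add(Mul(-39101, Pow(-2034, -1)), Mul(R, Pow(-29759, -1))) = Add(Mul(-39101, Pow(-2034, -1)), Mul(1484, Pow(-29759, -1))) = Add(Mul(-39101, Rational(-1, 2034)), Mul(1484, Rational(-1, 29759))) = Add(Rational(39101, 2034), Rational(-1484, 29759)) = Rational(1160588203, 60529806)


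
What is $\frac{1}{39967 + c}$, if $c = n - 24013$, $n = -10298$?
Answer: $\frac{1}{5656} \approx 0.0001768$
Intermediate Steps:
$c = -34311$ ($c = -10298 - 24013 = -34311$)
$\frac{1}{39967 + c} = \frac{1}{39967 - 34311} = \frac{1}{5656}$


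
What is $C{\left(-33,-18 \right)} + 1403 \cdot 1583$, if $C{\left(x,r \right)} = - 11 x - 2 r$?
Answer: $2221348$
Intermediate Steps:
$C{\left(-33,-18 \right)} + 1403 \cdot 1583 = \left(\left(-11\right) \left(-33\right) - -36\right) + 1403 \cdot 1583 = \left(363 + 36\right) + 2220949 = 399 + 2220949 = 2221348$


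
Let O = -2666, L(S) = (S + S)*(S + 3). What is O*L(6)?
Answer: -287928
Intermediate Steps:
L(S) = 2*S*(3 + S) (L(S) = (2*S)*(3 + S) = 2*S*(3 + S))
O*L(6) = -5332*6*(3 + 6) = -5332*6*9 = -2666*108 = -287928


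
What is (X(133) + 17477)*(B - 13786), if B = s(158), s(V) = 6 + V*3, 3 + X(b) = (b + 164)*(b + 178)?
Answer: -1461544346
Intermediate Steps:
X(b) = -3 + (164 + b)*(178 + b) (X(b) = -3 + (b + 164)*(b + 178) = -3 + (164 + b)*(178 + b))
s(V) = 6 + 3*V
B = 480 (B = 6 + 3*158 = 6 + 474 = 480)
(X(133) + 17477)*(B - 13786) = ((29189 + 133² + 342*133) + 17477)*(480 - 13786) = ((29189 + 17689 + 45486) + 17477)*(-13306) = (92364 + 17477)*(-13306) = 109841*(-13306) = -1461544346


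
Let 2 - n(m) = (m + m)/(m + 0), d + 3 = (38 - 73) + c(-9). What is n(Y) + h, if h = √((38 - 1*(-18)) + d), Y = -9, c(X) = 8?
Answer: √26 ≈ 5.0990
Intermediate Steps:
d = -30 (d = -3 + ((38 - 73) + 8) = -3 + (-35 + 8) = -3 - 27 = -30)
n(m) = 0 (n(m) = 2 - (m + m)/(m + 0) = 2 - 2*m/m = 2 - 1*2 = 2 - 2 = 0)
h = √26 (h = √((38 - 1*(-18)) - 30) = √((38 + 18) - 30) = √(56 - 30) = √26 ≈ 5.0990)
n(Y) + h = 0 + √26 = √26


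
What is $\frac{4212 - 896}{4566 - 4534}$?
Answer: $\frac{829}{8} \approx 103.63$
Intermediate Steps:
$\frac{4212 - 896}{4566 - 4534} = \frac{3316}{32} = 3316 \cdot \frac{1}{32} = \frac{829}{8}$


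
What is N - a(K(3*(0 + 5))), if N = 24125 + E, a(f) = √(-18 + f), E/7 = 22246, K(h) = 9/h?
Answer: 179847 - I*√435/5 ≈ 1.7985e+5 - 4.1713*I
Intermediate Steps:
E = 155722 (E = 7*22246 = 155722)
N = 179847 (N = 24125 + 155722 = 179847)
N - a(K(3*(0 + 5))) = 179847 - √(-18 + 9/((3*(0 + 5)))) = 179847 - √(-18 + 9/((3*5))) = 179847 - √(-18 + 9/15) = 179847 - √(-18 + 9*(1/15)) = 179847 - √(-18 + ⅗) = 179847 - √(-87/5) = 179847 - I*√435/5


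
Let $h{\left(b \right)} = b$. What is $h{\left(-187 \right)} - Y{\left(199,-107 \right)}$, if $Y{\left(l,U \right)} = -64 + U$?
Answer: $-16$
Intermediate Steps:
$h{\left(-187 \right)} - Y{\left(199,-107 \right)} = -187 - \left(-64 - 107\right) = -187 - -171 = -187 + 171 = -16$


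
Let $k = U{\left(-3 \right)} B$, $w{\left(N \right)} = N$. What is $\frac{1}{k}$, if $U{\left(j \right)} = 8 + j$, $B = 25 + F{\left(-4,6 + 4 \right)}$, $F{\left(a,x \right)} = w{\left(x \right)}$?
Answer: $\frac{1}{175} \approx 0.0057143$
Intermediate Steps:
$F{\left(a,x \right)} = x$
$B = 35$ ($B = 25 + \left(6 + 4\right) = 25 + 10 = 35$)
$k = 175$ ($k = \left(8 - 3\right) 35 = 5 \cdot 35 = 175$)
$\frac{1}{k} = \frac{1}{175}$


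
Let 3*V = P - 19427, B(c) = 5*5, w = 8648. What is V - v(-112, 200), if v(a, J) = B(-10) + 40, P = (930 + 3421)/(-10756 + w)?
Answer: -41367527/6324 ≈ -6541.4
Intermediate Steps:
P = -4351/2108 (P = (930 + 3421)/(-10756 + 8648) = 4351/(-2108) = 4351*(-1/2108) = -4351/2108 ≈ -2.0640)
B(c) = 25
V = -40956467/6324 (V = (-4351/2108 - 19427)/3 = (⅓)*(-40956467/2108) = -40956467/6324 ≈ -6476.4)
v(a, J) = 65 (v(a, J) = 25 + 40 = 65)
V - v(-112, 200) = -40956467/6324 - 1*65 = -40956467/6324 - 65 = -41367527/6324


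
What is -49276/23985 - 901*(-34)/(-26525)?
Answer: -408360478/127240425 ≈ -3.2094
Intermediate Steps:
-49276/23985 - 901*(-34)/(-26525) = -49276*1/23985 + 30634*(-1/26525) = -49276/23985 - 30634/26525 = -408360478/127240425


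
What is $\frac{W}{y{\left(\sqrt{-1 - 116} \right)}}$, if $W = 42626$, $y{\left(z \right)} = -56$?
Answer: $- \frac{21313}{28} \approx -761.18$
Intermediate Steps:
$\frac{W}{y{\left(\sqrt{-1 - 116} \right)}} = \frac{42626}{-56} = 42626 \left(- \frac{1}{56}\right) = - \frac{21313}{28}$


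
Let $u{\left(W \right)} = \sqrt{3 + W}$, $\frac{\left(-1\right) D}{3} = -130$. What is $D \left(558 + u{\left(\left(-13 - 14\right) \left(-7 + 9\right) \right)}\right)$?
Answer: $217620 + 390 i \sqrt{51} \approx 2.1762 \cdot 10^{5} + 2785.2 i$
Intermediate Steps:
$D = 390$ ($D = \left(-3\right) \left(-130\right) = 390$)
$D \left(558 + u{\left(\left(-13 - 14\right) \left(-7 + 9\right) \right)}\right) = 390 \left(558 + \sqrt{3 + \left(-13 - 14\right) \left(-7 + 9\right)}\right) = 390 \left(558 + \sqrt{3 - 54}\right) = 390 \left(558 + \sqrt{-51}\right) = 390 \left(558 + i \sqrt{51}\right) = 217620 + 390 i \sqrt{51}$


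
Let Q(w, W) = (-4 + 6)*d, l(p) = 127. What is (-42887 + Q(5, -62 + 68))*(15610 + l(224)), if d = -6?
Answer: -675101563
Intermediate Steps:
Q(w, W) = -12 (Q(w, W) = (-4 + 6)*(-6) = 2*(-6) = -12)
(-42887 + Q(5, -62 + 68))*(15610 + l(224)) = (-42887 - 12)*(15610 + 127) = -42899*15737 = -675101563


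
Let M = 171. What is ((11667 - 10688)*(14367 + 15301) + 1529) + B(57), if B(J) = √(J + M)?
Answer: 29046501 + 2*√57 ≈ 2.9047e+7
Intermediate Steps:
B(J) = √(171 + J) (B(J) = √(J + 171) = √(171 + J))
((11667 - 10688)*(14367 + 15301) + 1529) + B(57) = ((11667 - 10688)*(14367 + 15301) + 1529) + √(171 + 57) = (979*29668 + 1529) + √228 = (29044972 + 1529) + 2*√57 = 29046501 + 2*√57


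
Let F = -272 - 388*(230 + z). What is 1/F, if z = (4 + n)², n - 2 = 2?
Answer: -1/114344 ≈ -8.7455e-6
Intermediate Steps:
n = 4 (n = 2 + 2 = 4)
z = 64 (z = (4 + 4)² = 8² = 64)
F = -114344 (F = -272 - 388*(230 + 64) = -272 - 388*294 = -272 - 114072 = -114344)
1/F = 1/(-114344) = -1/114344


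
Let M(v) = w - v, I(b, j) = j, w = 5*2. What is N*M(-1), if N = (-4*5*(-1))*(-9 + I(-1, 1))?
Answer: -1760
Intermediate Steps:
w = 10
N = -160 (N = (-4*5*(-1))*(-9 + 1) = -20*(-1)*(-8) = 20*(-8) = -160)
M(v) = 10 - v
N*M(-1) = -160*(10 - 1*(-1)) = -160*(10 + 1) = -160*11 = -1760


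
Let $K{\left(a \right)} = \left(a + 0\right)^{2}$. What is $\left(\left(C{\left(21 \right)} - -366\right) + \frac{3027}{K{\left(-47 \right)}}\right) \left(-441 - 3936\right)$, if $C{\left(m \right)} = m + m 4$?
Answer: $- \frac{4567250682}{2209} \approx -2.0676 \cdot 10^{6}$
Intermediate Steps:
$C{\left(m \right)} = 5 m$ ($C{\left(m \right)} = m + 4 m = 5 m$)
$K{\left(a \right)} = a^{2}$
$\left(\left(C{\left(21 \right)} - -366\right) + \frac{3027}{K{\left(-47 \right)}}\right) \left(-441 - 3936\right) = \left(\left(5 \cdot 21 - -366\right) + \frac{3027}{\left(-47\right)^{2}}\right) \left(-441 - 3936\right) = \left(\left(105 + 366\right) + \frac{3027}{2209}\right) \left(-4377\right) = \left(471 + 3027 \cdot \frac{1}{2209}\right) \left(-4377\right) = \left(471 + \frac{3027}{2209}\right) \left(-4377\right) = \frac{1043466}{2209} \left(-4377\right) = - \frac{4567250682}{2209}$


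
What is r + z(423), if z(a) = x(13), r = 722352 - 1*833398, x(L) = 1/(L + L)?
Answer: -2887195/26 ≈ -1.1105e+5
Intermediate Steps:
x(L) = 1/(2*L)
r = -111046 (r = 722352 - 833398 = -111046)
z(a) = 1/26 (z(a) = (1/2)/13 = (1/2)*(1/13) = 1/26)
r + z(423) = -111046 + 1/26 = -2887195/26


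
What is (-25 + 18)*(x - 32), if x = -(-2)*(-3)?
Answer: 266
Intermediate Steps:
x = -6 (x = -2*3 = -6)
(-25 + 18)*(x - 32) = (-25 + 18)*(-6 - 32) = -7*(-38) = 266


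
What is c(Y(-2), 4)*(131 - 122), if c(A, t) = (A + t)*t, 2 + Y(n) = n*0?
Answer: 72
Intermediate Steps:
Y(n) = -2 (Y(n) = -2 + n*0 = -2 + 0 = -2)
c(A, t) = t*(A + t)
c(Y(-2), 4)*(131 - 122) = (4*(-2 + 4))*(131 - 122) = (4*2)*9 = 8*9 = 72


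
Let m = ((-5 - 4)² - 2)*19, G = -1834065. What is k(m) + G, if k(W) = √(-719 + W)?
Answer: -1834065 + √782 ≈ -1.8340e+6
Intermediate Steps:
m = 1501 (m = ((-9)² - 2)*19 = (81 - 2)*19 = 79*19 = 1501)
k(m) + G = √(-719 + 1501) - 1834065 = √782 - 1834065 = -1834065 + √782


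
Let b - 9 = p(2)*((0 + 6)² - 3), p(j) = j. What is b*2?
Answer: 150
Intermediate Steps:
b = 75 (b = 9 + 2*((0 + 6)² - 3) = 9 + 2*(6² - 3) = 9 + 2*(36 - 3) = 9 + 2*33 = 9 + 66 = 75)
b*2 = 75*2 = 150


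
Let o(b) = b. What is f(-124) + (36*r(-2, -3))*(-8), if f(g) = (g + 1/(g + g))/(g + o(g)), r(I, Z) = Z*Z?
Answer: -159387615/61504 ≈ -2591.5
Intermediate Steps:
r(I, Z) = Z**2
f(g) = (g + 1/(2*g))/(2*g) (f(g) = (g + 1/(g + g))/(g + g) = (g + 1/(2*g))/((2*g)) = (g + 1/(2*g))*(1/(2*g)) = (g + 1/(2*g))/(2*g))
f(-124) + (36*r(-2, -3))*(-8) = (1/2 + (1/4)/(-124)**2) + (36*(-3)**2)*(-8) = (1/2 + (1/4)*(1/15376)) + (36*9)*(-8) = (1/2 + 1/61504) + 324*(-8) = 30753/61504 - 2592 = -159387615/61504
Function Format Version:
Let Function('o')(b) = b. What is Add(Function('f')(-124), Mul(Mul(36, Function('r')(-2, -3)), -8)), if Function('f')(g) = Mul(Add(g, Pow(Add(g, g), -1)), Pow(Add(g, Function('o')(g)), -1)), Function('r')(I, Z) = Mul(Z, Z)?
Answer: Rational(-159387615, 61504) ≈ -2591.5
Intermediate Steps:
Function('r')(I, Z) = Pow(Z, 2)
Function('f')(g) = Mul(Rational(1, 2), Pow(g, -1), Add(g, Mul(Rational(1, 2), Pow(g, -1)))) (Function('f')(g) = Mul(Add(g, Pow(Add(g, g), -1)), Pow(Add(g, g), -1)) = Mul(Add(g, Pow(Mul(2, g), -1)), Pow(Mul(2, g), -1)) = Mul(Add(g, Mul(Rational(1, 2), Pow(g, -1))), Mul(Rational(1, 2), Pow(g, -1))) = Mul(Rational(1, 2), Pow(g, -1), Add(g, Mul(Rational(1, 2), Pow(g, -1)))))
Add(Function('f')(-124), Mul(Mul(36, Function('r')(-2, -3)), -8)) = Add(Add(Rational(1, 2), Mul(Rational(1, 4), Pow(-124, -2))), Mul(Mul(36, Pow(-3, 2)), -8)) = Add(Add(Rational(1, 2), Mul(Rational(1, 4), Rational(1, 15376))), Mul(Mul(36, 9), -8)) = Add(Add(Rational(1, 2), Rational(1, 61504)), Mul(324, -8)) = Add(Rational(30753, 61504), -2592) = Rational(-159387615, 61504)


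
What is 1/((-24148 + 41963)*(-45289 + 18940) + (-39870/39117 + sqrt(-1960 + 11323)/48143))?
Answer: -61657169003307261014299435/28942333614048033869713340253331034 - 8185057227503*sqrt(9363)/86827000842144101609140020759993102 ≈ -2.1303e-9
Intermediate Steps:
1/((-24148 + 41963)*(-45289 + 18940) + (-39870/39117 + sqrt(-1960 + 11323)/48143)) = 1/(17815*(-26349) + (-39870*1/39117 + sqrt(9363)*(1/48143))) = 1/(-469407435 + (-13290/13039 + sqrt(9363)/48143)) = 1/(-6120603558255/13039 + sqrt(9363)/48143)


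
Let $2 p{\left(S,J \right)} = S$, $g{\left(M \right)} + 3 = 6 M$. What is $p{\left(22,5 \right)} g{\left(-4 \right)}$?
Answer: $-297$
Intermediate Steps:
$g{\left(M \right)} = -3 + 6 M$
$p{\left(S,J \right)} = \frac{S}{2}$
$p{\left(22,5 \right)} g{\left(-4 \right)} = \frac{1}{2} \cdot 22 \left(-3 + 6 \left(-4\right)\right) = 11 \left(-3 - 24\right) = 11 \left(-27\right) = -297$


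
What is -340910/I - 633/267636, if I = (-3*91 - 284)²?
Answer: -30478725459/27677933788 ≈ -1.1012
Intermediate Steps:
I = 310249 (I = (-273 - 284)² = (-557)² = 310249)
-340910/I - 633/267636 = -340910/310249 - 633/267636 = -340910*1/310249 - 633*1/267636 = -340910/310249 - 211/89212 = -30478725459/27677933788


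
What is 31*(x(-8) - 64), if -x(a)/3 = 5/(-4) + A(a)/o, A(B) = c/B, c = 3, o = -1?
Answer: -15221/8 ≈ -1902.6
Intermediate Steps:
A(B) = 3/B
x(a) = 15/4 + 9/a (x(a) = -3*(5/(-4) + (3/a)/(-1)) = -3*(5*(-1/4) + (3/a)*(-1)) = -3*(-5/4 - 3/a) = 15/4 + 9/a)
31*(x(-8) - 64) = 31*((15/4 + 9/(-8)) - 64) = 31*((15/4 + 9*(-1/8)) - 64) = 31*((15/4 - 9/8) - 64) = 31*(21/8 - 64) = 31*(-491/8) = -15221/8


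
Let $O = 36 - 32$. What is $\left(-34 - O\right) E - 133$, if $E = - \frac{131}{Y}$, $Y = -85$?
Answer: $- \frac{16283}{85} \approx -191.56$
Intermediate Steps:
$O = 4$
$E = \frac{131}{85}$ ($E = - \frac{131}{-85} = \left(-131\right) \left(- \frac{1}{85}\right) = \frac{131}{85} \approx 1.5412$)
$\left(-34 - O\right) E - 133 = \left(-34 - 4\right) \frac{131}{85} - 133 = \left(-38\right) \frac{131}{85} - 133 = - \frac{4978}{85} - 133 = - \frac{16283}{85}$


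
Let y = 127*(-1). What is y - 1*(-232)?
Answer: 105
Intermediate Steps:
y = -127
y - 1*(-232) = -127 - 1*(-232) = -127 + 232 = 105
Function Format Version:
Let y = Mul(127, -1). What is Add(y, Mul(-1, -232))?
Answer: 105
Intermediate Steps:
y = -127
Add(y, Mul(-1, -232)) = Add(-127, Mul(-1, -232)) = Add(-127, 232) = 105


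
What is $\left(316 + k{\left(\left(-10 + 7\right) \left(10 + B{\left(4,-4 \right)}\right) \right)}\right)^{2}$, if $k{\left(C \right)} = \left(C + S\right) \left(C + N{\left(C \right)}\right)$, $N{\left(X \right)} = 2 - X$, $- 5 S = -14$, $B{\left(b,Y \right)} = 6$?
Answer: $\frac{1272384}{25} \approx 50895.0$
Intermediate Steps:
$S = \frac{14}{5}$ ($S = \left(- \frac{1}{5}\right) \left(-14\right) = \frac{14}{5} \approx 2.8$)
$k{\left(C \right)} = \frac{28}{5} + 2 C$ ($k{\left(C \right)} = \left(C + \frac{14}{5}\right) \left(C - \left(-2 + C\right)\right) = \left(\frac{14}{5} + C\right) 2 = \frac{28}{5} + 2 C$)
$\left(316 + k{\left(\left(-10 + 7\right) \left(10 + B{\left(4,-4 \right)}\right) \right)}\right)^{2} = \left(316 + \left(\frac{28}{5} + 2 \left(-10 + 7\right) \left(10 + 6\right)\right)\right)^{2} = \left(316 + \left(\frac{28}{5} + 2 \left(\left(-3\right) 16\right)\right)\right)^{2} = \left(316 + \left(\frac{28}{5} + 2 \left(-48\right)\right)\right)^{2} = \left(316 + \left(\frac{28}{5} - 96\right)\right)^{2} = \left(316 - \frac{452}{5}\right)^{2} = \left(\frac{1128}{5}\right)^{2} = \frac{1272384}{25}$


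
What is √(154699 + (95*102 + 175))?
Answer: 2*√41141 ≈ 405.67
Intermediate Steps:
√(154699 + (95*102 + 175)) = √(154699 + (9690 + 175)) = √(154699 + 9865) = √164564 = 2*√41141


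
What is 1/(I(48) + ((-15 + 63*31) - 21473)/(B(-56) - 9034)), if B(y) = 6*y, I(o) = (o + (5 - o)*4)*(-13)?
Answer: 1874/3024795 ≈ 0.00061955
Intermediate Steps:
I(o) = -260 + 39*o (I(o) = (o + (20 - 4*o))*(-13) = (20 - 3*o)*(-13) = -260 + 39*o)
1/(I(48) + ((-15 + 63*31) - 21473)/(B(-56) - 9034)) = 1/((-260 + 39*48) + ((-15 + 63*31) - 21473)/(6*(-56) - 9034)) = 1/((-260 + 1872) + ((-15 + 1953) - 21473)/(-336 - 9034)) = 1/(1612 + (1938 - 21473)/(-9370)) = 1/(1612 - 19535*(-1/9370)) = 1/(1612 + 3907/1874) = 1/(3024795/1874) = 1874/3024795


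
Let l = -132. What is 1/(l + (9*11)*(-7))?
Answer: -1/825 ≈ -0.0012121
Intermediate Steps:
1/(l + (9*11)*(-7)) = 1/(-132 + (9*11)*(-7)) = 1/(-132 + 99*(-7)) = 1/(-132 - 693) = 1/(-825) = -1/825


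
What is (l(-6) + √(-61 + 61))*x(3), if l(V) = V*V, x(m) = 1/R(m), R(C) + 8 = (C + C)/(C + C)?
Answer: -36/7 ≈ -5.1429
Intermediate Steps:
R(C) = -7 (R(C) = -8 + (C + C)/(C + C) = -8 + (2*C)/((2*C)) = -8 + (2*C)*(1/(2*C)) = -8 + 1 = -7)
x(m) = -⅐ (x(m) = 1/(-7) = -⅐)
l(V) = V²
(l(-6) + √(-61 + 61))*x(3) = ((-6)² + √(-61 + 61))*(-⅐) = (36 + √0)*(-⅐) = (36 + 0)*(-⅐) = 36*(-⅐) = -36/7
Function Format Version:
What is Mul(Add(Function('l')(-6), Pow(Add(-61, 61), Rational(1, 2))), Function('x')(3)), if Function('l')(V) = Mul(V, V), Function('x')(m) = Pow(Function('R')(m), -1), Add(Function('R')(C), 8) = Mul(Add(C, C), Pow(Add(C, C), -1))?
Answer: Rational(-36, 7) ≈ -5.1429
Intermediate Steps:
Function('R')(C) = -7 (Function('R')(C) = Add(-8, Mul(Add(C, C), Pow(Add(C, C), -1))) = Add(-8, Mul(Mul(2, C), Pow(Mul(2, C), -1))) = Add(-8, Mul(Mul(2, C), Mul(Rational(1, 2), Pow(C, -1)))) = Add(-8, 1) = -7)
Function('x')(m) = Rational(-1, 7) (Function('x')(m) = Pow(-7, -1) = Rational(-1, 7))
Function('l')(V) = Pow(V, 2)
Mul(Add(Function('l')(-6), Pow(Add(-61, 61), Rational(1, 2))), Function('x')(3)) = Mul(Add(Pow(-6, 2), Pow(Add(-61, 61), Rational(1, 2))), Rational(-1, 7)) = Mul(Add(36, Pow(0, Rational(1, 2))), Rational(-1, 7)) = Mul(Add(36, 0), Rational(-1, 7)) = Mul(36, Rational(-1, 7)) = Rational(-36, 7)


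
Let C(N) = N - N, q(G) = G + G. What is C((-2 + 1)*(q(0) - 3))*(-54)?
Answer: 0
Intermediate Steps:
q(G) = 2*G
C(N) = 0
C((-2 + 1)*(q(0) - 3))*(-54) = 0*(-54) = 0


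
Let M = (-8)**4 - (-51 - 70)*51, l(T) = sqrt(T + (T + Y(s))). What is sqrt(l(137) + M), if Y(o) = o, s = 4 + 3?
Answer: sqrt(10267 + sqrt(281)) ≈ 101.41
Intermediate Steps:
s = 7
l(T) = sqrt(7 + 2*T) (l(T) = sqrt(T + (T + 7)) = sqrt(T + (7 + T)) = sqrt(7 + 2*T))
M = 10267 (M = 4096 - (-121)*51 = 4096 - 1*(-6171) = 4096 + 6171 = 10267)
sqrt(l(137) + M) = sqrt(sqrt(7 + 2*137) + 10267) = sqrt(sqrt(7 + 274) + 10267) = sqrt(sqrt(281) + 10267) = sqrt(10267 + sqrt(281))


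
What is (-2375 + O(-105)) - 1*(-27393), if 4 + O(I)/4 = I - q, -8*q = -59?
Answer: 49105/2 ≈ 24553.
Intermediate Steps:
q = 59/8 (q = -⅛*(-59) = 59/8 ≈ 7.3750)
O(I) = -91/2 + 4*I (O(I) = -16 + 4*(I - 1*59/8) = -16 + 4*(I - 59/8) = -16 + 4*(-59/8 + I) = -16 + (-59/2 + 4*I) = -91/2 + 4*I)
(-2375 + O(-105)) - 1*(-27393) = (-2375 + (-91/2 + 4*(-105))) - 1*(-27393) = (-2375 + (-91/2 - 420)) + 27393 = (-2375 - 931/2) + 27393 = -5681/2 + 27393 = 49105/2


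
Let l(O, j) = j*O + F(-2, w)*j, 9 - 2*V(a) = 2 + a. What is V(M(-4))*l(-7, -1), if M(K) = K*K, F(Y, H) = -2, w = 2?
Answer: -81/2 ≈ -40.500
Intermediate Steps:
M(K) = K²
V(a) = 7/2 - a/2 (V(a) = 9/2 - (2 + a)/2 = 9/2 + (-1 - a/2) = 7/2 - a/2)
l(O, j) = -2*j + O*j (l(O, j) = j*O - 2*j = O*j - 2*j = -2*j + O*j)
V(M(-4))*l(-7, -1) = (7/2 - ½*(-4)²)*(-(-2 - 7)) = (7/2 - ½*16)*(-1*(-9)) = (7/2 - 8)*9 = -9/2*9 = -81/2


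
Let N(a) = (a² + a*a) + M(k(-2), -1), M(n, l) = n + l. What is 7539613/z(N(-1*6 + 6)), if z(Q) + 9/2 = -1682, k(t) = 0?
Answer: -15079226/3373 ≈ -4470.6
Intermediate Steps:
M(n, l) = l + n
N(a) = -1 + 2*a² (N(a) = (a² + a*a) + (-1 + 0) = (a² + a²) - 1 = 2*a² - 1 = -1 + 2*a²)
z(Q) = -3373/2 (z(Q) = -9/2 - 1682 = -3373/2)
7539613/z(N(-1*6 + 6)) = 7539613/(-3373/2) = 7539613*(-2/3373) = -15079226/3373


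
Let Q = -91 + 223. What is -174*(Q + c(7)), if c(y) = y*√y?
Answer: -22968 - 1218*√7 ≈ -26191.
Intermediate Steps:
c(y) = y^(3/2)
Q = 132
-174*(Q + c(7)) = -174*(132 + 7^(3/2)) = -174*(132 + 7*√7) = -22968 - 1218*√7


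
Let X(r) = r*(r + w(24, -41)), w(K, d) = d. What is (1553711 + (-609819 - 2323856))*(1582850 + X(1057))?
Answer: -3666235916568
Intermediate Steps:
X(r) = r*(-41 + r) (X(r) = r*(r - 41) = r*(-41 + r))
(1553711 + (-609819 - 2323856))*(1582850 + X(1057)) = (1553711 + (-609819 - 2323856))*(1582850 + 1057*(-41 + 1057)) = (1553711 - 2933675)*(1582850 + 1057*1016) = -1379964*(1582850 + 1073912) = -1379964*2656762 = -3666235916568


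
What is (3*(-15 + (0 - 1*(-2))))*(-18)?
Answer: 702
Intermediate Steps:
(3*(-15 + (0 - 1*(-2))))*(-18) = (3*(-15 + (0 + 2)))*(-18) = (3*(-15 + 2))*(-18) = (3*(-13))*(-18) = -39*(-18) = 702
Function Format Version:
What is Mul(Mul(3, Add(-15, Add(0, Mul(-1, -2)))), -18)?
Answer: 702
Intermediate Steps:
Mul(Mul(3, Add(-15, Add(0, Mul(-1, -2)))), -18) = Mul(Mul(3, Add(-15, Add(0, 2))), -18) = Mul(Mul(3, Add(-15, 2)), -18) = Mul(Mul(3, -13), -18) = Mul(-39, -18) = 702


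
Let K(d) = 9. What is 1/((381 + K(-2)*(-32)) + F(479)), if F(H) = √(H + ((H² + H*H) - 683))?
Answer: -93/450029 + √458678/450029 ≈ 0.0012983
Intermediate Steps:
F(H) = √(-683 + H + 2*H²) (F(H) = √(H + ((H² + H²) - 683)) = √(H + (2*H² - 683)) = √(H + (-683 + 2*H²)) = √(-683 + H + 2*H²))
1/((381 + K(-2)*(-32)) + F(479)) = 1/((381 + 9*(-32)) + √(-683 + 479 + 2*479²)) = 1/((381 - 288) + √(-683 + 479 + 2*229441)) = 1/(93 + √(-683 + 479 + 458882)) = 1/(93 + √458678)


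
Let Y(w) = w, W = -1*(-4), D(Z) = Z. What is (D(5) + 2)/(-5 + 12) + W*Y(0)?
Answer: 1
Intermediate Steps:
W = 4
(D(5) + 2)/(-5 + 12) + W*Y(0) = (5 + 2)/(-5 + 12) + 4*0 = 7/7 + 0 = 7*(1/7) + 0 = 1 + 0 = 1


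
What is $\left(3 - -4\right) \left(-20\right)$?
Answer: $-140$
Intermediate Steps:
$\left(3 - -4\right) \left(-20\right) = \left(3 + 4\right) \left(-20\right) = 7 \left(-20\right) = -140$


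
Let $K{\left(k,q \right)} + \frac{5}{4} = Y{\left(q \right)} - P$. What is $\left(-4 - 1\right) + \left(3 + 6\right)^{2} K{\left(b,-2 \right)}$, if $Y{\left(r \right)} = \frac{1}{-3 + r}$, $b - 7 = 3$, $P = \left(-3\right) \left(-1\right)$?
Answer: $- \frac{7309}{20} \approx -365.45$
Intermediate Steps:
$P = 3$
$b = 10$ ($b = 7 + 3 = 10$)
$K{\left(k,q \right)} = - \frac{17}{4} + \frac{1}{-3 + q}$ ($K{\left(k,q \right)} = - \frac{5}{4} + \left(\frac{1}{-3 + q} - 3\right) = - \frac{5}{4} - \left(3 - \frac{1}{-3 + q}\right) = - \frac{17}{4} + \frac{1}{-3 + q}$)
$\left(-4 - 1\right) + \left(3 + 6\right)^{2} K{\left(b,-2 \right)} = \left(-4 - 1\right) + \left(3 + 6\right)^{2} \frac{55 - -34}{4 \left(-3 - 2\right)} = \left(-4 - 1\right) + 9^{2} \frac{55 + 34}{4 \left(-5\right)} = -5 + 81 \cdot \frac{1}{4} \left(- \frac{1}{5}\right) 89 = -5 + 81 \left(- \frac{89}{20}\right) = -5 - \frac{7209}{20} = - \frac{7309}{20}$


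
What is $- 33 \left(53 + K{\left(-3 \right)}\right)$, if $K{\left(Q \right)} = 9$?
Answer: $-2046$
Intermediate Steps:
$- 33 \left(53 + K{\left(-3 \right)}\right) = - 33 \left(53 + 9\right) = \left(-33\right) 62 = -2046$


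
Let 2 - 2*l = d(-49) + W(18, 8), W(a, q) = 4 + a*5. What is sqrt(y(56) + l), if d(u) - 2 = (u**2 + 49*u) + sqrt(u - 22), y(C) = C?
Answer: sqrt(36 - 2*I*sqrt(71))/2 ≈ 3.0771 - 0.68458*I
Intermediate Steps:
W(a, q) = 4 + 5*a
d(u) = 2 + u**2 + sqrt(-22 + u) + 49*u (d(u) = 2 + ((u**2 + 49*u) + sqrt(u - 22)) = 2 + ((u**2 + 49*u) + sqrt(-22 + u)) = 2 + (u**2 + sqrt(-22 + u) + 49*u) = 2 + u**2 + sqrt(-22 + u) + 49*u)
l = -47 - I*sqrt(71)/2 (l = 1 - ((2 + (-49)**2 + sqrt(-22 - 49) + 49*(-49)) + (4 + 5*18))/2 = 1 - ((2 + 2401 + sqrt(-71) - 2401) + (4 + 90))/2 = 1 - ((2 + 2401 + I*sqrt(71) - 2401) + 94)/2 = 1 - ((2 + I*sqrt(71)) + 94)/2 = 1 - (96 + I*sqrt(71))/2 = 1 + (-48 - I*sqrt(71)/2) = -47 - I*sqrt(71)/2 ≈ -47.0 - 4.2131*I)
sqrt(y(56) + l) = sqrt(56 + (-47 - I*sqrt(71)/2)) = sqrt(9 - I*sqrt(71)/2)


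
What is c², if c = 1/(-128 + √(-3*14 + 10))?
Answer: (32 + I*√2)²/16842816 ≈ 6.0679e-5 + 5.3738e-6*I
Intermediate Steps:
c = 1/(-128 + 4*I*√2) (c = 1/(-128 + √(-42 + 10)) = 1/(-128 + √(-32)) = 1/(-128 + 4*I*√2) ≈ -0.0077973 - 0.00034459*I)
c² = (-4/513 - I*√2/4104)²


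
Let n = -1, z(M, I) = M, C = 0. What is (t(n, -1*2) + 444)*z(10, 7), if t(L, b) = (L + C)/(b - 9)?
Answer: 48850/11 ≈ 4440.9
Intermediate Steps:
t(L, b) = L/(-9 + b) (t(L, b) = (L + 0)/(b - 9) = L/(-9 + b))
(t(n, -1*2) + 444)*z(10, 7) = (-1/(-9 - 1*2) + 444)*10 = (-1/(-9 - 2) + 444)*10 = (-1/(-11) + 444)*10 = (-1*(-1/11) + 444)*10 = (1/11 + 444)*10 = (4885/11)*10 = 48850/11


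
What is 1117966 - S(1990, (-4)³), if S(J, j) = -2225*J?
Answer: 5545716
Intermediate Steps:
1117966 - S(1990, (-4)³) = 1117966 - (-2225)*1990 = 1117966 - 1*(-4427750) = 1117966 + 4427750 = 5545716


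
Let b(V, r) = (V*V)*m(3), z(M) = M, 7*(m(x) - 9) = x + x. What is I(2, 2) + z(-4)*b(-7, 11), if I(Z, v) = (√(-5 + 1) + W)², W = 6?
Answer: -1900 + 24*I ≈ -1900.0 + 24.0*I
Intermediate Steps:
m(x) = 9 + 2*x/7 (m(x) = 9 + (x + x)/7 = 9 + (2*x)/7 = 9 + 2*x/7)
b(V, r) = 69*V²/7 (b(V, r) = (V*V)*(9 + (2/7)*3) = V²*(9 + 6/7) = V²*(69/7) = 69*V²/7)
I(Z, v) = (6 + 2*I)² (I(Z, v) = (√(-5 + 1) + 6)² = (√(-4) + 6)² = (2*I + 6)² = (6 + 2*I)²)
I(2, 2) + z(-4)*b(-7, 11) = (32 + 24*I) - 276*(-7)²/7 = (32 + 24*I) - 276*49/7 = (32 + 24*I) - 4*483 = (32 + 24*I) - 1932 = -1900 + 24*I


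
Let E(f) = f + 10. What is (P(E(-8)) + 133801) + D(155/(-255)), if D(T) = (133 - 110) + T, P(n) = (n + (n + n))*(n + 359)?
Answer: 6935459/51 ≈ 1.3599e+5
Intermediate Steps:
E(f) = 10 + f
P(n) = 3*n*(359 + n) (P(n) = (n + 2*n)*(359 + n) = (3*n)*(359 + n) = 3*n*(359 + n))
D(T) = 23 + T
(P(E(-8)) + 133801) + D(155/(-255)) = (3*(10 - 8)*(359 + (10 - 8)) + 133801) + (23 + 155/(-255)) = (3*2*(359 + 2) + 133801) + (23 + 155*(-1/255)) = (3*2*361 + 133801) + (23 - 31/51) = (2166 + 133801) + 1142/51 = 135967 + 1142/51 = 6935459/51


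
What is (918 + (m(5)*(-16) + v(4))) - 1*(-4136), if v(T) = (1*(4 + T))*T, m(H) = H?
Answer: 5006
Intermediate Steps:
v(T) = T*(4 + T) (v(T) = (4 + T)*T = T*(4 + T))
(918 + (m(5)*(-16) + v(4))) - 1*(-4136) = (918 + (5*(-16) + 4*(4 + 4))) - 1*(-4136) = (918 + (-80 + 4*8)) + 4136 = (918 + (-80 + 32)) + 4136 = (918 - 48) + 4136 = 870 + 4136 = 5006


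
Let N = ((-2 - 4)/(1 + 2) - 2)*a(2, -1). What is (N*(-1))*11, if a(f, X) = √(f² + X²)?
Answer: 44*√5 ≈ 98.387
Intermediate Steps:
a(f, X) = √(X² + f²)
N = -4*√5 (N = ((-2 - 4)/(1 + 2) - 2)*√((-1)² + 2²) = (-6/3 - 2)*√(1 + 4) = (-6*⅓ - 2)*√5 = (-2 - 2)*√5 = -4*√5 ≈ -8.9443)
(N*(-1))*11 = (-4*√5*(-1))*11 = (4*√5)*11 = 44*√5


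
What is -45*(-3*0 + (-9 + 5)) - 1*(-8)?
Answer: 188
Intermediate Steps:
-45*(-3*0 + (-9 + 5)) - 1*(-8) = -45*(0 - 4) + 8 = -45*(-4) + 8 = 180 + 8 = 188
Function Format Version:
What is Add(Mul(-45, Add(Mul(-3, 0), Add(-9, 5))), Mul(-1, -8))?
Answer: 188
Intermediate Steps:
Add(Mul(-45, Add(Mul(-3, 0), Add(-9, 5))), Mul(-1, -8)) = Add(Mul(-45, Add(0, -4)), 8) = Add(Mul(-45, -4), 8) = Add(180, 8) = 188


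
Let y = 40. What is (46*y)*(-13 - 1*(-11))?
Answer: -3680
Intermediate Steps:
(46*y)*(-13 - 1*(-11)) = (46*40)*(-13 - 1*(-11)) = 1840*(-13 + 11) = 1840*(-2) = -3680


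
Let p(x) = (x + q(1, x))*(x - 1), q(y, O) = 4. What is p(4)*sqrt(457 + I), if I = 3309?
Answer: 24*sqrt(3766) ≈ 1472.8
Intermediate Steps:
p(x) = (-1 + x)*(4 + x) (p(x) = (x + 4)*(x - 1) = (4 + x)*(-1 + x) = (-1 + x)*(4 + x))
p(4)*sqrt(457 + I) = (-4 + 4**2 + 3*4)*sqrt(457 + 3309) = (-4 + 16 + 12)*sqrt(3766) = 24*sqrt(3766)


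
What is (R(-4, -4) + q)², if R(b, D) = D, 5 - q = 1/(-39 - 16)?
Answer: 3136/3025 ≈ 1.0367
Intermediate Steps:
q = 276/55 (q = 5 - 1/(-39 - 16) = 5 - 1/(-55) = 5 - 1*(-1/55) = 5 + 1/55 = 276/55 ≈ 5.0182)
(R(-4, -4) + q)² = (-4 + 276/55)² = (56/55)² = 3136/3025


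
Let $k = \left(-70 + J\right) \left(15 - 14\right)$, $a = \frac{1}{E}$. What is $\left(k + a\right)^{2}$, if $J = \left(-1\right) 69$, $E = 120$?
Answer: $\frac{278189041}{14400} \approx 19319.0$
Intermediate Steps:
$J = -69$
$a = \frac{1}{120} \approx 0.0083333$
$k = -139$ ($k = \left(-70 - 69\right) \left(15 - 14\right) = \left(-139\right) 1 = -139$)
$\left(k + a\right)^{2} = \left(-139 + \frac{1}{120}\right)^{2} = \left(- \frac{16679}{120}\right)^{2} = \frac{278189041}{14400}$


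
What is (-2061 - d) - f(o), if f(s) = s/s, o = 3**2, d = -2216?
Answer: 154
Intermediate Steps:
o = 9
f(s) = 1
(-2061 - d) - f(o) = (-2061 - 1*(-2216)) - 1*1 = (-2061 + 2216) - 1 = 155 - 1 = 154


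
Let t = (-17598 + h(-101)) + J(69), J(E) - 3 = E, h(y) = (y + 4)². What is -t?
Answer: 8117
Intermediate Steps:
h(y) = (4 + y)²
J(E) = 3 + E
t = -8117 (t = (-17598 + (4 - 101)²) + (3 + 69) = (-17598 + (-97)²) + 72 = (-17598 + 9409) + 72 = -8189 + 72 = -8117)
-t = -1*(-8117) = 8117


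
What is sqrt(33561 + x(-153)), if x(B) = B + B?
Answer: 3*sqrt(3695) ≈ 182.36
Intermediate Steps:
x(B) = 2*B
sqrt(33561 + x(-153)) = sqrt(33561 + 2*(-153)) = sqrt(33561 - 306) = sqrt(33255) = 3*sqrt(3695)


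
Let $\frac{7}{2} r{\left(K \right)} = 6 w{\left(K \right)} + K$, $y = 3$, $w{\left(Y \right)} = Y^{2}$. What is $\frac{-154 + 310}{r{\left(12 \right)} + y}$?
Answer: $\frac{364}{591} \approx 0.6159$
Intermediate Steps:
$r{\left(K \right)} = \frac{2 K}{7} + \frac{12 K^{2}}{7}$ ($r{\left(K \right)} = \frac{2 \left(6 K^{2} + K\right)}{7} = \frac{2 \left(K + 6 K^{2}\right)}{7} = \frac{2 K}{7} + \frac{12 K^{2}}{7}$)
$\frac{-154 + 310}{r{\left(12 \right)} + y} = \frac{-154 + 310}{\frac{2}{7} \cdot 12 \left(1 + 6 \cdot 12\right) + 3} = \frac{156}{\frac{2}{7} \cdot 12 \left(1 + 72\right) + 3} = \frac{156}{\frac{2}{7} \cdot 12 \cdot 73 + 3} = \frac{156}{\frac{1752}{7} + 3} = \frac{156}{\frac{1773}{7}} = 156 \cdot \frac{7}{1773} = \frac{364}{591}$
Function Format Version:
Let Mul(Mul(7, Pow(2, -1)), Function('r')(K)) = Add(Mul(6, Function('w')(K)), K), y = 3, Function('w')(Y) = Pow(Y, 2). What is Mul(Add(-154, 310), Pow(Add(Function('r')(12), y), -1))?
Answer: Rational(364, 591) ≈ 0.61590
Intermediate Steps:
Function('r')(K) = Add(Mul(Rational(2, 7), K), Mul(Rational(12, 7), Pow(K, 2))) (Function('r')(K) = Mul(Rational(2, 7), Add(Mul(6, Pow(K, 2)), K)) = Mul(Rational(2, 7), Add(K, Mul(6, Pow(K, 2)))) = Add(Mul(Rational(2, 7), K), Mul(Rational(12, 7), Pow(K, 2))))
Mul(Add(-154, 310), Pow(Add(Function('r')(12), y), -1)) = Mul(Add(-154, 310), Pow(Add(Mul(Rational(2, 7), 12, Add(1, Mul(6, 12))), 3), -1)) = Mul(156, Pow(Add(Mul(Rational(2, 7), 12, Add(1, 72)), 3), -1)) = Mul(156, Pow(Add(Mul(Rational(2, 7), 12, 73), 3), -1)) = Mul(156, Pow(Add(Rational(1752, 7), 3), -1)) = Mul(156, Pow(Rational(1773, 7), -1)) = Mul(156, Rational(7, 1773)) = Rational(364, 591)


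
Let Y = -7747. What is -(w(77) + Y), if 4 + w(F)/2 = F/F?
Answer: 7753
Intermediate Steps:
w(F) = -6 (w(F) = -8 + 2*(F/F) = -8 + 2*1 = -8 + 2 = -6)
-(w(77) + Y) = -(-6 - 7747) = -1*(-7753) = 7753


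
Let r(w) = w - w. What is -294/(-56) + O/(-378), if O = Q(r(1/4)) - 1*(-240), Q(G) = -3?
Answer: 1165/252 ≈ 4.6230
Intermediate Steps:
r(w) = 0
O = 237 (O = -3 - 1*(-240) = -3 + 240 = 237)
-294/(-56) + O/(-378) = -294/(-56) + 237/(-378) = -294*(-1/56) + 237*(-1/378) = 21/4 - 79/126 = 1165/252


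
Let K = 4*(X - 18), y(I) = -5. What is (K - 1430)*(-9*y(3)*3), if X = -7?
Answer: -206550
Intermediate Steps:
K = -100 (K = 4*(-7 - 18) = 4*(-25) = -100)
(K - 1430)*(-9*y(3)*3) = (-100 - 1430)*(-9*(-5)*3) = -68850*3 = -1530*135 = -206550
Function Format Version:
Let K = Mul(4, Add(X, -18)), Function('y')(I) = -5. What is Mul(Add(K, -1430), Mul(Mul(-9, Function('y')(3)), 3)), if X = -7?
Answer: -206550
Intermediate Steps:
K = -100 (K = Mul(4, Add(-7, -18)) = Mul(4, -25) = -100)
Mul(Add(K, -1430), Mul(Mul(-9, Function('y')(3)), 3)) = Mul(Add(-100, -1430), Mul(Mul(-9, -5), 3)) = Mul(-1530, Mul(45, 3)) = Mul(-1530, 135) = -206550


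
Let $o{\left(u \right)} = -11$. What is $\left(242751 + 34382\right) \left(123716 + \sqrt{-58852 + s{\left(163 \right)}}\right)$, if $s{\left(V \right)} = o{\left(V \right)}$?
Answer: $34285786228 + 277133 i \sqrt{58863} \approx 3.4286 \cdot 10^{10} + 6.7237 \cdot 10^{7} i$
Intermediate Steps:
$s{\left(V \right)} = -11$
$\left(242751 + 34382\right) \left(123716 + \sqrt{-58852 + s{\left(163 \right)}}\right) = \left(242751 + 34382\right) \left(123716 + \sqrt{-58852 - 11}\right) = 277133 \left(123716 + \sqrt{-58863}\right) = 277133 \left(123716 + i \sqrt{58863}\right) = 34285786228 + 277133 i \sqrt{58863}$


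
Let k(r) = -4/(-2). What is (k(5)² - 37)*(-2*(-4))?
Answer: -264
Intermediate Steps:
k(r) = 2 (k(r) = -4*(-½) = 2)
(k(5)² - 37)*(-2*(-4)) = (2² - 37)*(-2*(-4)) = (4 - 37)*8 = -33*8 = -264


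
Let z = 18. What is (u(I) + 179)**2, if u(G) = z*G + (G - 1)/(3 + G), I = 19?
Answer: 32947600/121 ≈ 2.7229e+5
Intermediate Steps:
u(G) = 18*G + (-1 + G)/(3 + G) (u(G) = 18*G + (G - 1)/(3 + G) = 18*G + (-1 + G)/(3 + G))
(u(I) + 179)**2 = ((-1 + 18*19**2 + 55*19)/(3 + 19) + 179)**2 = ((-1 + 18*361 + 1045)/22 + 179)**2 = ((-1 + 6498 + 1045)/22 + 179)**2 = ((1/22)*7542 + 179)**2 = (3771/11 + 179)**2 = (5740/11)**2 = 32947600/121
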